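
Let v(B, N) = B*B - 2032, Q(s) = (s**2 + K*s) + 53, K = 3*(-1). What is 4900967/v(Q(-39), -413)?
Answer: 4900967/2857449 ≈ 1.7152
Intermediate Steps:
K = -3
Q(s) = 53 + s**2 - 3*s (Q(s) = (s**2 - 3*s) + 53 = 53 + s**2 - 3*s)
v(B, N) = -2032 + B**2 (v(B, N) = B**2 - 2032 = -2032 + B**2)
4900967/v(Q(-39), -413) = 4900967/(-2032 + (53 + (-39)**2 - 3*(-39))**2) = 4900967/(-2032 + (53 + 1521 + 117)**2) = 4900967/(-2032 + 1691**2) = 4900967/(-2032 + 2859481) = 4900967/2857449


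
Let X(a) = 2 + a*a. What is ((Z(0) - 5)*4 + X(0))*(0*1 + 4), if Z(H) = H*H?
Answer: -72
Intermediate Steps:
Z(H) = H²
X(a) = 2 + a²
((Z(0) - 5)*4 + X(0))*(0*1 + 4) = ((0² - 5)*4 + (2 + 0²))*(0*1 + 4) = ((0 - 5)*4 + (2 + 0))*(0 + 4) = (-5*4 + 2)*4 = (-20 + 2)*4 = -18*4 = -72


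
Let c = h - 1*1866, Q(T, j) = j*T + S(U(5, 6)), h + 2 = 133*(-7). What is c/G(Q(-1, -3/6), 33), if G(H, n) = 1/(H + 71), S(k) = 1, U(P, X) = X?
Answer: -405855/2 ≈ -2.0293e+5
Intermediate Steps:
h = -933 (h = -2 + 133*(-7) = -2 - 931 = -933)
Q(T, j) = 1 + T*j (Q(T, j) = j*T + 1 = T*j + 1 = 1 + T*j)
G(H, n) = 1/(71 + H)
c = -2799 (c = -933 - 1*1866 = -933 - 1866 = -2799)
c/G(Q(-1, -3/6), 33) = -(201528 - 2799*(-3)/6) = -(201528 - 2799*(-3)*⅙) = -(201528 + 2799/2) = -2799/(1/(71 + (1 + ½))) = -2799/(1/(71 + 3/2)) = -2799/(1/(145/2)) = -2799/2/145 = -2799*145/2 = -405855/2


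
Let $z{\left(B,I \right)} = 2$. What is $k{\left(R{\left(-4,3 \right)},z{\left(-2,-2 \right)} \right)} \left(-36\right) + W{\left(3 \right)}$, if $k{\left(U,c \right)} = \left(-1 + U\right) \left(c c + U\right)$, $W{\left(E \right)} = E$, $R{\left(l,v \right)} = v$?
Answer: $-501$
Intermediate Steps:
$k{\left(U,c \right)} = \left(-1 + U\right) \left(U + c^{2}\right)$ ($k{\left(U,c \right)} = \left(-1 + U\right) \left(c^{2} + U\right) = \left(-1 + U\right) \left(U + c^{2}\right)$)
$k{\left(R{\left(-4,3 \right)},z{\left(-2,-2 \right)} \right)} \left(-36\right) + W{\left(3 \right)} = \left(3^{2} - 3 - 2^{2} + 3 \cdot 2^{2}\right) \left(-36\right) + 3 = \left(9 - 3 - 4 + 3 \cdot 4\right) \left(-36\right) + 3 = \left(9 - 3 - 4 + 12\right) \left(-36\right) + 3 = 14 \left(-36\right) + 3 = -504 + 3 = -501$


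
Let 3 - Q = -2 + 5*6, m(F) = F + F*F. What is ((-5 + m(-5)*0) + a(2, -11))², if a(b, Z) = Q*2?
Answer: 3025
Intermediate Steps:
m(F) = F + F²
Q = -25 (Q = 3 - (-2 + 5*6) = 3 - (-2 + 30) = 3 - 1*28 = 3 - 28 = -25)
a(b, Z) = -50 (a(b, Z) = -25*2 = -50)
((-5 + m(-5)*0) + a(2, -11))² = ((-5 - 5*(1 - 5)*0) - 50)² = ((-5 - 5*(-4)*0) - 50)² = ((-5 + 20*0) - 50)² = ((-5 + 0) - 50)² = (-5 - 50)² = (-55)² = 3025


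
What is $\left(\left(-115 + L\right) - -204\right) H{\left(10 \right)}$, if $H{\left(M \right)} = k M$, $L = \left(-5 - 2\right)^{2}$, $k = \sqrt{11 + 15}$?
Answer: $1380 \sqrt{26} \approx 7036.6$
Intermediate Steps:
$k = \sqrt{26} \approx 5.099$
$L = 49$ ($L = \left(-7\right)^{2} = 49$)
$H{\left(M \right)} = M \sqrt{26}$ ($H{\left(M \right)} = \sqrt{26} M = M \sqrt{26}$)
$\left(\left(-115 + L\right) - -204\right) H{\left(10 \right)} = \left(\left(-115 + 49\right) - -204\right) 10 \sqrt{26} = \left(-66 + 204\right) 10 \sqrt{26} = 138 \cdot 10 \sqrt{26} = 1380 \sqrt{26}$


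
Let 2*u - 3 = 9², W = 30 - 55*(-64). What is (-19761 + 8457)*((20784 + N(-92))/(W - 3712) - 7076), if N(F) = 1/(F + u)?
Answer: 18323406886/225 ≈ 8.1437e+7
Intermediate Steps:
W = 3550 (W = 30 + 3520 = 3550)
u = 42 (u = 3/2 + (½)*9² = 3/2 + (½)*81 = 3/2 + 81/2 = 42)
N(F) = 1/(42 + F) (N(F) = 1/(F + 42) = 1/(42 + F))
(-19761 + 8457)*((20784 + N(-92))/(W - 3712) - 7076) = (-19761 + 8457)*((20784 + 1/(42 - 92))/(3550 - 3712) - 7076) = -11304*((20784 + 1/(-50))/(-162) - 7076) = -11304*((20784 - 1/50)*(-1/162) - 7076) = -11304*((1039199/50)*(-1/162) - 7076) = -11304*(-1039199/8100 - 7076) = -11304*(-58354799/8100) = 18323406886/225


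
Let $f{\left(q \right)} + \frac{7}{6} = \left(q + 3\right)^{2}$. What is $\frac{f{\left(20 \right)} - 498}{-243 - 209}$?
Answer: $- \frac{179}{2712} \approx -0.066003$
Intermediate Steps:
$f{\left(q \right)} = - \frac{7}{6} + \left(3 + q\right)^{2}$ ($f{\left(q \right)} = - \frac{7}{6} + \left(q + 3\right)^{2} = - \frac{7}{6} + \left(3 + q\right)^{2}$)
$\frac{f{\left(20 \right)} - 498}{-243 - 209} = \frac{\left(- \frac{7}{6} + \left(3 + 20\right)^{2}\right) - 498}{-243 - 209} = \frac{\left(- \frac{7}{6} + 23^{2}\right) - 498}{-452} = \left(\left(- \frac{7}{6} + 529\right) - 498\right) \left(- \frac{1}{452}\right) = \left(\frac{3167}{6} - 498\right) \left(- \frac{1}{452}\right) = \frac{179}{6} \left(- \frac{1}{452}\right) = - \frac{179}{2712}$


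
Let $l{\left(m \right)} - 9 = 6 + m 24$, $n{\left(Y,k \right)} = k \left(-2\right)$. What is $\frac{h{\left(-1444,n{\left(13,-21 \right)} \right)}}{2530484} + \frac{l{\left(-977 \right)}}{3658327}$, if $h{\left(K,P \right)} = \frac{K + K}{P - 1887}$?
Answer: $- \frac{27348022250491}{4269947124948615} \approx -0.0064048$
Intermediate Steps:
$n{\left(Y,k \right)} = - 2 k$
$l{\left(m \right)} = 15 + 24 m$ ($l{\left(m \right)} = 9 + \left(6 + m 24\right) = 9 + \left(6 + 24 m\right) = 15 + 24 m$)
$h{\left(K,P \right)} = \frac{2 K}{-1887 + P}$
$\frac{h{\left(-1444,n{\left(13,-21 \right)} \right)}}{2530484} + \frac{l{\left(-977 \right)}}{3658327} = \frac{2 \left(-1444\right) \frac{1}{-1887 - -42}}{2530484} + \frac{15 + 24 \left(-977\right)}{3658327} = 2 \left(-1444\right) \frac{1}{-1887 + 42} \cdot \frac{1}{2530484} + \left(15 - 23448\right) \frac{1}{3658327} = 2 \left(-1444\right) \frac{1}{-1845} \cdot \frac{1}{2530484} - \frac{23433}{3658327} = 2 \left(-1444\right) \left(- \frac{1}{1845}\right) \frac{1}{2530484} - \frac{23433}{3658327} = \frac{2888}{1845} \cdot \frac{1}{2530484} - \frac{23433}{3658327} = \frac{722}{1167185745} - \frac{23433}{3658327} = - \frac{27348022250491}{4269947124948615}$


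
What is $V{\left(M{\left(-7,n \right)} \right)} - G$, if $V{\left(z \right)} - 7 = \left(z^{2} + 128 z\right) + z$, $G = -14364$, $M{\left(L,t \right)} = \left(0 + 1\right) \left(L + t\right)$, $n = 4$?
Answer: $13993$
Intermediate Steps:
$M{\left(L,t \right)} = L + t$ ($M{\left(L,t \right)} = 1 \left(L + t\right) = L + t$)
$V{\left(z \right)} = 7 + z^{2} + 129 z$ ($V{\left(z \right)} = 7 + \left(\left(z^{2} + 128 z\right) + z\right) = 7 + \left(z^{2} + 129 z\right) = 7 + z^{2} + 129 z$)
$V{\left(M{\left(-7,n \right)} \right)} - G = \left(7 + \left(-7 + 4\right)^{2} + 129 \left(-7 + 4\right)\right) - -14364 = \left(7 + \left(-3\right)^{2} + 129 \left(-3\right)\right) + 14364 = \left(7 + 9 - 387\right) + 14364 = -371 + 14364 = 13993$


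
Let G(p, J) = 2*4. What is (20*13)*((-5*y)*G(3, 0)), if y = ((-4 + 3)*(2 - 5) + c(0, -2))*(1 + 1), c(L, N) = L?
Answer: -62400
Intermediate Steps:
G(p, J) = 8
y = 6 (y = ((-4 + 3)*(2 - 5) + 0)*(1 + 1) = (-1*(-3) + 0)*2 = (3 + 0)*2 = 3*2 = 6)
(20*13)*((-5*y)*G(3, 0)) = (20*13)*(-5*6*8) = 260*(-30*8) = 260*(-240) = -62400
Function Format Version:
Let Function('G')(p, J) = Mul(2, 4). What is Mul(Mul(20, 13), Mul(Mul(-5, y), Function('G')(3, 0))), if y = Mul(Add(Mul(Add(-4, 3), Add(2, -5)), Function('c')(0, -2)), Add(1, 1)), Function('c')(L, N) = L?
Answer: -62400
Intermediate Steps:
Function('G')(p, J) = 8
y = 6 (y = Mul(Add(Mul(Add(-4, 3), Add(2, -5)), 0), Add(1, 1)) = Mul(Add(Mul(-1, -3), 0), 2) = Mul(Add(3, 0), 2) = Mul(3, 2) = 6)
Mul(Mul(20, 13), Mul(Mul(-5, y), Function('G')(3, 0))) = Mul(Mul(20, 13), Mul(Mul(-5, 6), 8)) = Mul(260, Mul(-30, 8)) = Mul(260, -240) = -62400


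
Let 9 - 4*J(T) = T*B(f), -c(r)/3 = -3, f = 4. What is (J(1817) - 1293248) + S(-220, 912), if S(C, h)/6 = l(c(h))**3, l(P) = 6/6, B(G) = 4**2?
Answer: -5202031/4 ≈ -1.3005e+6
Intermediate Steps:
B(G) = 16
c(r) = 9 (c(r) = -3*(-3) = 9)
J(T) = 9/4 - 4*T (J(T) = 9/4 - T*16/4 = 9/4 - 4*T)
l(P) = 1 (l(P) = 6*(1/6) = 1)
S(C, h) = 6 (S(C, h) = 6*1**3 = 6*1 = 6)
(J(1817) - 1293248) + S(-220, 912) = ((9/4 - 4*1817) - 1293248) + 6 = ((9/4 - 7268) - 1293248) + 6 = (-29063/4 - 1293248) + 6 = -5202055/4 + 6 = -5202031/4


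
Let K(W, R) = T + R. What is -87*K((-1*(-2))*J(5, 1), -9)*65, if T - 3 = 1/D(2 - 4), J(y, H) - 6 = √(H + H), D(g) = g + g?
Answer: 141375/4 ≈ 35344.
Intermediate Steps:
D(g) = 2*g
J(y, H) = 6 + √2*√H (J(y, H) = 6 + √(H + H) = 6 + √(2*H) = 6 + √2*√H)
T = 11/4 (T = 3 + 1/(2*(2 - 4)) = 3 + 1/(2*(-2)) = 3 + 1/(-4) = 3 - ¼ = 11/4 ≈ 2.7500)
K(W, R) = 11/4 + R
-87*K((-1*(-2))*J(5, 1), -9)*65 = -87*(11/4 - 9)*65 = -87*(-25/4)*65 = (2175/4)*65 = 141375/4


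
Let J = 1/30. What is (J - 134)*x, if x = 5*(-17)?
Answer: 68323/6 ≈ 11387.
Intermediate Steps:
x = -85
J = 1/30 ≈ 0.033333
(J - 134)*x = (1/30 - 134)*(-85) = -4019/30*(-85) = 68323/6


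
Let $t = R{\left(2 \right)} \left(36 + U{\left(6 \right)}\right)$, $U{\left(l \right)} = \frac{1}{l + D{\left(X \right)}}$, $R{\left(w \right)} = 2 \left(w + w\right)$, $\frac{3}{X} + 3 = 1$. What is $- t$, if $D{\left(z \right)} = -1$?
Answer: $- \frac{1448}{5} \approx -289.6$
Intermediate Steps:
$X = - \frac{3}{2}$ ($X = \frac{3}{-3 + 1} = \frac{3}{-2} = 3 \left(- \frac{1}{2}\right) = - \frac{3}{2} \approx -1.5$)
$R{\left(w \right)} = 4 w$ ($R{\left(w \right)} = 2 \cdot 2 w = 4 w$)
$U{\left(l \right)} = \frac{1}{-1 + l}$ ($U{\left(l \right)} = \frac{1}{l - 1} = \frac{1}{-1 + l}$)
$t = \frac{1448}{5}$ ($t = 4 \cdot 2 \left(36 + \frac{1}{-1 + 6}\right) = 8 \left(36 + \frac{1}{5}\right) = 8 \cdot \frac{181}{5} = \frac{1448}{5} \approx 289.6$)
$- t = \left(-1\right) \frac{1448}{5} = - \frac{1448}{5}$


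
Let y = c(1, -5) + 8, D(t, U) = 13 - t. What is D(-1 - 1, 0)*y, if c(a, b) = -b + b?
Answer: 120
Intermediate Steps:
c(a, b) = 0
y = 8 (y = 0 + 8 = 8)
D(-1 - 1, 0)*y = (13 - (-1 - 1))*8 = (13 - 1*(-2))*8 = (13 + 2)*8 = 15*8 = 120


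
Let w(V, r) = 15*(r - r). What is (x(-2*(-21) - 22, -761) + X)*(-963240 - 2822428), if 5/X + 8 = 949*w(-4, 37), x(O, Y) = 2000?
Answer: -15137939915/2 ≈ -7.5690e+9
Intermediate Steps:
w(V, r) = 0 (w(V, r) = 15*0 = 0)
X = -5/8 (X = 5/(-8 + 949*0) = 5/(-8 + 0) = 5/(-8) = 5*(-⅛) = -5/8 ≈ -0.62500)
(x(-2*(-21) - 22, -761) + X)*(-963240 - 2822428) = (2000 - 5/8)*(-963240 - 2822428) = (15995/8)*(-3785668) = -15137939915/2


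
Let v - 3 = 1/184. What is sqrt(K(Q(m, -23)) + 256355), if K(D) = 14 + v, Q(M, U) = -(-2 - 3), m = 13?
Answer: sqrt(2169932654)/92 ≈ 506.33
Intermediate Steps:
v = 553/184 (v = 3 + 1/184 = 553/184 ≈ 3.0054)
Q(M, U) = 5 (Q(M, U) = -1*(-5) = 5)
K(D) = 3129/184 (K(D) = 14 + 553/184 = 3129/184)
sqrt(K(Q(m, -23)) + 256355) = sqrt(3129/184 + 256355) = sqrt(47172449/184) = sqrt(2169932654)/92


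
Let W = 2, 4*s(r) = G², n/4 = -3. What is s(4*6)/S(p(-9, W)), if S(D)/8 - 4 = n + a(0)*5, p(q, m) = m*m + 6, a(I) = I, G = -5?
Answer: -25/256 ≈ -0.097656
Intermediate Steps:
n = -12 (n = 4*(-3) = -12)
s(r) = 25/4 (s(r) = (¼)*(-5)² = (¼)*25 = 25/4)
p(q, m) = 6 + m² (p(q, m) = m² + 6 = 6 + m²)
S(D) = -64 (S(D) = 32 + 8*(-12 + 0*5) = 32 + 8*(-12 + 0) = 32 + 8*(-12) = 32 - 96 = -64)
s(4*6)/S(p(-9, W)) = (25/4)/(-64) = (25/4)*(-1/64) = -25/256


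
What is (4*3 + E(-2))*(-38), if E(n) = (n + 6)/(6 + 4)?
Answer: -2356/5 ≈ -471.20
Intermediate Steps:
E(n) = ⅗ + n/10 (E(n) = (6 + n)/10 = (6 + n)*(⅒) = ⅗ + n/10)
(4*3 + E(-2))*(-38) = (4*3 + (⅗ + (⅒)*(-2)))*(-38) = (12 + (⅗ - ⅕))*(-38) = (12 + ⅖)*(-38) = (62/5)*(-38) = -2356/5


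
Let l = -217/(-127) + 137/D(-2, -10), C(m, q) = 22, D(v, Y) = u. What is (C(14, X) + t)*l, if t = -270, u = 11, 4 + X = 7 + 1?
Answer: -4906928/1397 ≈ -3512.5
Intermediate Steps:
X = 4 (X = -4 + (7 + 1) = -4 + 8 = 4)
D(v, Y) = 11
l = 19786/1397 (l = -217/(-127) + 137/11 = -217*(-1/127) + 137*(1/11) = 217/127 + 137/11 = 19786/1397 ≈ 14.163)
(C(14, X) + t)*l = (22 - 270)*(19786/1397) = -248*19786/1397 = -4906928/1397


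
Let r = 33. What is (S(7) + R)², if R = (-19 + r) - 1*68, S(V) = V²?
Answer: 25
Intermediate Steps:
R = -54 (R = (-19 + 33) - 1*68 = 14 - 68 = -54)
(S(7) + R)² = (7² - 54)² = (49 - 54)² = (-5)² = 25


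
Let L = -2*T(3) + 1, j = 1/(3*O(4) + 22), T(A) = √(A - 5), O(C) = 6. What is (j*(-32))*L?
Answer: -⅘ + 8*I*√2/5 ≈ -0.8 + 2.2627*I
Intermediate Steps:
T(A) = √(-5 + A)
j = 1/40 (j = 1/(3*6 + 22) = 1/(18 + 22) = 1/40 ≈ 0.025000)
L = 1 - 2*I*√2 (L = -2*√(-5 + 3) + 1 = -2*I*√2 + 1 = 1 - 2*I*√2 ≈ 1.0 - 2.8284*I)
(j*(-32))*L = ((1/40)*(-32))*(1 - 2*I*√2) = -4*(1 - 2*I*√2)/5 = -⅘ + 8*I*√2/5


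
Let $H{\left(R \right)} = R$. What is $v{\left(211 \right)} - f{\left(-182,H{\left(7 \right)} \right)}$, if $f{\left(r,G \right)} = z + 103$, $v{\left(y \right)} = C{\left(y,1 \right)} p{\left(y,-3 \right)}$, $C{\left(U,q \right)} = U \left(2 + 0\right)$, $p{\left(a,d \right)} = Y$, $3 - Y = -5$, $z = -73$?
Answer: $3346$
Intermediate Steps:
$Y = 8$ ($Y = 3 - -5 = 3 + 5 = 8$)
$p{\left(a,d \right)} = 8$
$C{\left(U,q \right)} = 2 U$ ($C{\left(U,q \right)} = U 2 = 2 U$)
$v{\left(y \right)} = 16 y$ ($v{\left(y \right)} = 2 y 8 = 16 y$)
$f{\left(r,G \right)} = 30$ ($f{\left(r,G \right)} = -73 + 103 = 30$)
$v{\left(211 \right)} - f{\left(-182,H{\left(7 \right)} \right)} = 16 \cdot 211 - 30 = 3376 - 30 = 3346$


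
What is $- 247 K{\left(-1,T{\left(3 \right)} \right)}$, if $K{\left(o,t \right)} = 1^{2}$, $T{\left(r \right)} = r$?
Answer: $-247$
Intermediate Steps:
$K{\left(o,t \right)} = 1$
$- 247 K{\left(-1,T{\left(3 \right)} \right)} = \left(-247\right) 1 = -247$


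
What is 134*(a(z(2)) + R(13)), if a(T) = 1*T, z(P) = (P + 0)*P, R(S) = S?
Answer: 2278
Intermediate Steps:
z(P) = P² (z(P) = P*P = P²)
a(T) = T
134*(a(z(2)) + R(13)) = 134*(2² + 13) = 134*(4 + 13) = 134*17 = 2278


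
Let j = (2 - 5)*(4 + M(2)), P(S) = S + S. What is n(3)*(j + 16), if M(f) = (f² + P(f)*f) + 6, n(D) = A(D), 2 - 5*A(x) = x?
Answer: 10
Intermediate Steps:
P(S) = 2*S
A(x) = ⅖ - x/5
n(D) = ⅖ - D/5
M(f) = 6 + 3*f² (M(f) = (f² + (2*f)*f) + 6 = (f² + 2*f²) + 6 = 3*f² + 6 = 6 + 3*f²)
j = -66 (j = (2 - 5)*(4 + (6 + 3*2²)) = -3*(4 + (6 + 3*4)) = -3*(4 + (6 + 12)) = -3*(4 + 18) = -3*22 = -66)
n(3)*(j + 16) = (⅖ - ⅕*3)*(-66 + 16) = (⅖ - ⅗)*(-50) = -⅕*(-50) = 10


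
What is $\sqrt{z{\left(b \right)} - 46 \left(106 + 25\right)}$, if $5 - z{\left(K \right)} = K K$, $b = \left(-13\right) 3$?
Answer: $3 i \sqrt{838} \approx 86.845 i$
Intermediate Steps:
$b = -39$
$z{\left(K \right)} = 5 - K^{2}$ ($z{\left(K \right)} = 5 - K K = 5 - K^{2}$)
$\sqrt{z{\left(b \right)} - 46 \left(106 + 25\right)} = \sqrt{\left(5 - \left(-39\right)^{2}\right) - 46 \left(106 + 25\right)} = \sqrt{\left(5 - 1521\right) - 6026} = \sqrt{-1516 - 6026} = \sqrt{-7542} = 3 i \sqrt{838}$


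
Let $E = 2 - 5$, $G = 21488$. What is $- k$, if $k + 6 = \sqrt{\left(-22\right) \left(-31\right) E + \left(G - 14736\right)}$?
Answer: $6 - \sqrt{4706} \approx -62.6$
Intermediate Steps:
$E = -3$
$k = -6 + \sqrt{4706}$ ($k = -6 + \sqrt{\left(-22\right) \left(-31\right) \left(-3\right) + \left(21488 - 14736\right)} = -6 + \sqrt{682 \left(-3\right) + \left(21488 - 14736\right)} = -6 + \sqrt{-2046 + 6752} = -6 + \sqrt{4706} \approx 62.6$)
$- k = - (-6 + \sqrt{4706}) = 6 - \sqrt{4706}$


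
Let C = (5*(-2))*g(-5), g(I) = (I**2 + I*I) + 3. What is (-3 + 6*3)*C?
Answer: -7950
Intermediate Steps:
g(I) = 3 + 2*I**2 (g(I) = (I**2 + I**2) + 3 = 2*I**2 + 3 = 3 + 2*I**2)
C = -530 (C = (5*(-2))*(3 + 2*(-5)**2) = -10*(3 + 2*25) = -10*(3 + 50) = -10*53 = -530)
(-3 + 6*3)*C = (-3 + 6*3)*(-530) = (-3 + 18)*(-530) = 15*(-530) = -7950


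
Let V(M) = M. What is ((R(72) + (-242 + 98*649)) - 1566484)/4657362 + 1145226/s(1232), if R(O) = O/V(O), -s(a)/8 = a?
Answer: -445712236175/3825246656 ≈ -116.52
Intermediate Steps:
s(a) = -8*a
R(O) = 1 (R(O) = O/O = 1)
((R(72) + (-242 + 98*649)) - 1566484)/4657362 + 1145226/s(1232) = ((1 + (-242 + 98*649)) - 1566484)/4657362 + 1145226/((-8*1232)) = ((1 + (-242 + 63602)) - 1566484)*(1/4657362) + 1145226/(-9856) = ((1 + 63360) - 1566484)*(1/4657362) + 1145226*(-1/9856) = (63361 - 1566484)*(1/4657362) - 572613/4928 = -1503123*1/4657362 - 572613/4928 = -501041/1552454 - 572613/4928 = -445712236175/3825246656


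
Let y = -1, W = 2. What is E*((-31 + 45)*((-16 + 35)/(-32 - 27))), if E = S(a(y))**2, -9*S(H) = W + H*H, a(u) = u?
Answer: -266/531 ≈ -0.50094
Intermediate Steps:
S(H) = -2/9 - H**2/9 (S(H) = -(2 + H*H)/9 = -(2 + H**2)/9 = -2/9 - H**2/9)
E = 1/9 (E = (-2/9 - 1/9*(-1)**2)**2 = (-2/9 - 1/9*1)**2 = (-2/9 - 1/9)**2 = (-1/3)**2 = 1/9 ≈ 0.11111)
E*((-31 + 45)*((-16 + 35)/(-32 - 27))) = ((-31 + 45)*((-16 + 35)/(-32 - 27)))/9 = (14*(19/(-59)))/9 = (14*(19*(-1/59)))/9 = (14*(-19/59))/9 = (1/9)*(-266/59) = -266/531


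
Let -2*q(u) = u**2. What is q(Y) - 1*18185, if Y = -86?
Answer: -21883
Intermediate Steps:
q(u) = -u**2/2
q(Y) - 1*18185 = -1/2*(-86)**2 - 1*18185 = -1/2*7396 - 18185 = -3698 - 18185 = -21883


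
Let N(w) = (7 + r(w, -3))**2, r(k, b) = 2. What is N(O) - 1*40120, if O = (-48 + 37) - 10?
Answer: -40039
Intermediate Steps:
O = -21 (O = -11 - 10 = -21)
N(w) = 81 (N(w) = (7 + 2)**2 = 9**2 = 81)
N(O) - 1*40120 = 81 - 1*40120 = 81 - 40120 = -40039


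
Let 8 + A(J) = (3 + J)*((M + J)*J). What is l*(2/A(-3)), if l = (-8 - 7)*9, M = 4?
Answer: 135/4 ≈ 33.750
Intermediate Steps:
l = -135 (l = -15*9 = -135)
A(J) = -8 + J*(3 + J)*(4 + J) (A(J) = -8 + (3 + J)*((4 + J)*J) = -8 + (3 + J)*(J*(4 + J)) = -8 + J*(3 + J)*(4 + J))
l*(2/A(-3)) = -270/(-8 + (-3)**3 + 7*(-3)**2 + 12*(-3)) = -270/(-8 - 27 + 7*9 - 36) = -270/(-8 - 27 + 63 - 36) = -270/(-8) = -270*(-1)/8 = -135*(-1/4) = 135/4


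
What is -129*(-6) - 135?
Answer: 639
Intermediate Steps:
-129*(-6) - 135 = 774 - 135 = 639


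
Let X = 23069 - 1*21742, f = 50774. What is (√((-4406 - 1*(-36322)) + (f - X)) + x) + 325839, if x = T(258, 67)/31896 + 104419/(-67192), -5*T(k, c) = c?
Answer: 218225152144391/669736260 + √81363 ≈ 3.2612e+5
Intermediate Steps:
T(k, c) = -c/5
X = 1327 (X = 23069 - 21742 = 1327)
x = -1041077749/669736260 (x = -⅕*67/31896 + 104419/(-67192) = -67/5*1/31896 + 104419*(-1/67192) = -67/159480 - 104419/67192 = -1041077749/669736260 ≈ -1.5545)
(√((-4406 - 1*(-36322)) + (f - X)) + x) + 325839 = (√((-4406 - 1*(-36322)) + (50774 - 1*1327)) - 1041077749/669736260) + 325839 = (√((-4406 + 36322) + (50774 - 1327)) - 1041077749/669736260) + 325839 = (√(31916 + 49447) - 1041077749/669736260) + 325839 = (√81363 - 1041077749/669736260) + 325839 = (-1041077749/669736260 + √81363) + 325839 = 218225152144391/669736260 + √81363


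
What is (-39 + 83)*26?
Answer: 1144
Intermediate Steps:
(-39 + 83)*26 = 44*26 = 1144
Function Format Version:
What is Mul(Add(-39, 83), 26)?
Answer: 1144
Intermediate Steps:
Mul(Add(-39, 83), 26) = Mul(44, 26) = 1144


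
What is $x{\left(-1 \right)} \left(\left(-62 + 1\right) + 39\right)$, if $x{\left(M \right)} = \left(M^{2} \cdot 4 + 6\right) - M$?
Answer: $-242$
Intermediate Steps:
$x{\left(M \right)} = 6 - M + 4 M^{2}$ ($x{\left(M \right)} = \left(4 M^{2} + 6\right) - M = \left(6 + 4 M^{2}\right) - M = 6 - M + 4 M^{2}$)
$x{\left(-1 \right)} \left(\left(-62 + 1\right) + 39\right) = \left(6 - -1 + 4 \left(-1\right)^{2}\right) \left(\left(-62 + 1\right) + 39\right) = \left(6 + 1 + 4 \cdot 1\right) \left(-61 + 39\right) = \left(6 + 1 + 4\right) \left(-22\right) = 11 \left(-22\right) = -242$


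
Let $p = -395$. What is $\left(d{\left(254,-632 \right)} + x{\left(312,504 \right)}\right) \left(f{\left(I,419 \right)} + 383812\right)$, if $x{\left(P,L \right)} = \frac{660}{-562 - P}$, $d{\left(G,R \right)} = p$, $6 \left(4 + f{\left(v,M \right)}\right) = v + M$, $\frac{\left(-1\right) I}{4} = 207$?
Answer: $- \frac{20957648045}{138} \approx -1.5187 \cdot 10^{8}$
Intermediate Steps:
$I = -828$ ($I = \left(-4\right) 207 = -828$)
$f{\left(v,M \right)} = -4 + \frac{M}{6} + \frac{v}{6}$ ($f{\left(v,M \right)} = -4 + \frac{v + M}{6} = -4 + \frac{M + v}{6} = -4 + \left(\frac{M}{6} + \frac{v}{6}\right) = -4 + \frac{M}{6} + \frac{v}{6}$)
$d{\left(G,R \right)} = -395$
$\left(d{\left(254,-632 \right)} + x{\left(312,504 \right)}\right) \left(f{\left(I,419 \right)} + 383812\right) = \left(-395 - \frac{660}{562 + 312}\right) \left(\left(-4 + \frac{1}{6} \cdot 419 + \frac{1}{6} \left(-828\right)\right) + 383812\right) = \left(-395 - \frac{660}{874}\right) \left(\left(-4 + \frac{419}{6} - 138\right) + 383812\right) = \left(-395 - \frac{330}{437}\right) \left(- \frac{433}{6} + 383812\right) = \left(-395 - \frac{330}{437}\right) \frac{2302439}{6} = \left(- \frac{172945}{437}\right) \frac{2302439}{6} = - \frac{20957648045}{138}$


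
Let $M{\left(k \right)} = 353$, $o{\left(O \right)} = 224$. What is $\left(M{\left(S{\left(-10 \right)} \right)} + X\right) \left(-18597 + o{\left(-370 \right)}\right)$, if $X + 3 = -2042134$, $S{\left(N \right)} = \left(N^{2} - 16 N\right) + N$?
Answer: $37513697432$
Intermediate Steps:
$S{\left(N \right)} = N^{2} - 15 N$
$X = -2042137$ ($X = -3 - 2042134 = -2042137$)
$\left(M{\left(S{\left(-10 \right)} \right)} + X\right) \left(-18597 + o{\left(-370 \right)}\right) = \left(353 - 2042137\right) \left(-18597 + 224\right) = \left(-2041784\right) \left(-18373\right) = 37513697432$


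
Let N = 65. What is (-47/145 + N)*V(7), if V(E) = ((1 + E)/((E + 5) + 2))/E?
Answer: 37512/7105 ≈ 5.2797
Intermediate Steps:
V(E) = (1 + E)/(E*(7 + E)) (V(E) = ((1 + E)/((5 + E) + 2))/E = ((1 + E)/(7 + E))/E = (1 + E)/(E*(7 + E)))
(-47/145 + N)*V(7) = (-47/145 + 65)*((1 + 7)/(7*(7 + 7))) = (-47*1/145 + 65)*((⅐)*8/14) = (-47/145 + 65)*((⅐)*(1/14)*8) = (9378/145)*(4/49) = 37512/7105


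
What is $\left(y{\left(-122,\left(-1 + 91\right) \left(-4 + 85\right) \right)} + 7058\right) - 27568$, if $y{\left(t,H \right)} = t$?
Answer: $-20632$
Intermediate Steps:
$\left(y{\left(-122,\left(-1 + 91\right) \left(-4 + 85\right) \right)} + 7058\right) - 27568 = \left(-122 + 7058\right) - 27568 = 6936 - 27568 = -20632$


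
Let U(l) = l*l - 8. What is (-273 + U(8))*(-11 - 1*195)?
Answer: 44702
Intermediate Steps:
U(l) = -8 + l² (U(l) = l² - 8 = -8 + l²)
(-273 + U(8))*(-11 - 1*195) = (-273 + (-8 + 8²))*(-11 - 1*195) = (-273 + (-8 + 64))*(-11 - 195) = (-273 + 56)*(-206) = -217*(-206) = 44702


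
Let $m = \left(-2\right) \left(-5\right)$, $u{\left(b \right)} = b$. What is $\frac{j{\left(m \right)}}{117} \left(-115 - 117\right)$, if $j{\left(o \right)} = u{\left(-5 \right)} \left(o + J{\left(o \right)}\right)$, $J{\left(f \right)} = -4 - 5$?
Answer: $\frac{1160}{117} \approx 9.9145$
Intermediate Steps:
$J{\left(f \right)} = -9$
$m = 10$
$j{\left(o \right)} = 45 - 5 o$ ($j{\left(o \right)} = - 5 \left(o - 9\right) = - 5 \left(-9 + o\right) = 45 - 5 o$)
$\frac{j{\left(m \right)}}{117} \left(-115 - 117\right) = \frac{45 - 50}{117} \left(-115 - 117\right) = \left(45 - 50\right) \frac{1}{117} \left(-232\right) = \left(-5\right) \frac{1}{117} \left(-232\right) = \left(- \frac{5}{117}\right) \left(-232\right) = \frac{1160}{117}$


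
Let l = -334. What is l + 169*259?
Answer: 43437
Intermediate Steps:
l + 169*259 = -334 + 169*259 = -334 + 43771 = 43437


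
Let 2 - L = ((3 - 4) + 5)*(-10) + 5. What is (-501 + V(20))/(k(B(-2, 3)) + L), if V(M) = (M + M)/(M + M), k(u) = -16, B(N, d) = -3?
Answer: -500/21 ≈ -23.810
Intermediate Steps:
L = 37 (L = 2 - (((3 - 4) + 5)*(-10) + 5) = 2 - ((-1 + 5)*(-10) + 5) = 2 - (4*(-10) + 5) = 2 - (-40 + 5) = 2 - 1*(-35) = 2 + 35 = 37)
V(M) = 1 (V(M) = (2*M)/((2*M)) = (2*M)*(1/(2*M)) = 1)
(-501 + V(20))/(k(B(-2, 3)) + L) = (-501 + 1)/(-16 + 37) = -500/21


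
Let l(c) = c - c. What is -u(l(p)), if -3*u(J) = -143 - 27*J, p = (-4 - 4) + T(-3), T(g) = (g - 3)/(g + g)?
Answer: -143/3 ≈ -47.667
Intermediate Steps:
T(g) = (-3 + g)/(2*g) (T(g) = (-3 + g)/((2*g)) = (-3 + g)*(1/(2*g)) = (-3 + g)/(2*g))
p = -7 (p = (-4 - 4) + (½)*(-3 - 3)/(-3) = -8 + (½)*(-⅓)*(-6) = -8 + 1 = -7)
l(c) = 0
u(J) = 143/3 + 9*J (u(J) = -(-143 - 27*J)/3 = 143/3 + 9*J)
-u(l(p)) = -(143/3 + 9*0) = -(143/3 + 0) = -1*143/3 = -143/3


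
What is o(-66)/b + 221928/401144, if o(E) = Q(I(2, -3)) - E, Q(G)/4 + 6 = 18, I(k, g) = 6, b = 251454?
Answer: 1163550286/2101442987 ≈ 0.55369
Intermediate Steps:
Q(G) = 48 (Q(G) = -24 + 4*18 = -24 + 72 = 48)
o(E) = 48 - E
o(-66)/b + 221928/401144 = (48 - 1*(-66))/251454 + 221928/401144 = (48 + 66)*(1/251454) + 221928*(1/401144) = 114*(1/251454) + 27741/50143 = 19/41909 + 27741/50143 = 1163550286/2101442987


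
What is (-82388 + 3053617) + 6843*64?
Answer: 3409181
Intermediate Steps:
(-82388 + 3053617) + 6843*64 = 2971229 + 437952 = 3409181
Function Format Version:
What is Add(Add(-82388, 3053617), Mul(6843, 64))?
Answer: 3409181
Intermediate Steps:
Add(Add(-82388, 3053617), Mul(6843, 64)) = Add(2971229, 437952) = 3409181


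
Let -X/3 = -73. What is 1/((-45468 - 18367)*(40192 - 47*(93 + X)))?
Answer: -1/1629579880 ≈ -6.1365e-10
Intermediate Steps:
X = 219 (X = -3*(-73) = 219)
1/((-45468 - 18367)*(40192 - 47*(93 + X))) = 1/((-45468 - 18367)*(40192 - 47*(93 + 219))) = 1/(-63835*(40192 - 47*312)) = 1/(-63835*(40192 - 14664)) = 1/(-63835*25528) = 1/(-1629579880) = -1/1629579880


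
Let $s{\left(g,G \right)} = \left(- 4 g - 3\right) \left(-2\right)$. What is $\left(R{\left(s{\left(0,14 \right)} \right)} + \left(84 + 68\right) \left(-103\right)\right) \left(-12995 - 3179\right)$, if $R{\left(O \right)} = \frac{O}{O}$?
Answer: $253203970$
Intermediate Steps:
$s{\left(g,G \right)} = 6 + 8 g$ ($s{\left(g,G \right)} = \left(-3 - 4 g\right) \left(-2\right) = 6 + 8 g$)
$R{\left(O \right)} = 1$
$\left(R{\left(s{\left(0,14 \right)} \right)} + \left(84 + 68\right) \left(-103\right)\right) \left(-12995 - 3179\right) = \left(1 + \left(84 + 68\right) \left(-103\right)\right) \left(-12995 - 3179\right) = \left(1 + 152 \left(-103\right)\right) \left(-16174\right) = \left(1 - 15656\right) \left(-16174\right) = \left(-15655\right) \left(-16174\right) = 253203970$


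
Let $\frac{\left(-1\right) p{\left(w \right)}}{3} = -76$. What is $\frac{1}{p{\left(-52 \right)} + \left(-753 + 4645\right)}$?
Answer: $\frac{1}{4120} \approx 0.00024272$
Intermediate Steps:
$p{\left(w \right)} = 228$ ($p{\left(w \right)} = \left(-3\right) \left(-76\right) = 228$)
$\frac{1}{p{\left(-52 \right)} + \left(-753 + 4645\right)} = \frac{1}{228 + \left(-753 + 4645\right)} = \frac{1}{228 + 3892} = \frac{1}{4120}$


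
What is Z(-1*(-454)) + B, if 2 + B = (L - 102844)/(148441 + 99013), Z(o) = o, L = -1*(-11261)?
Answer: 111757625/247454 ≈ 451.63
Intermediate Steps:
L = 11261
B = -586491/247454 (B = -2 + (11261 - 102844)/(148441 + 99013) = -2 - 91583/247454 = -586491/247454 ≈ -2.3701)
Z(-1*(-454)) + B = -1*(-454) - 586491/247454 = 454 - 586491/247454 = 111757625/247454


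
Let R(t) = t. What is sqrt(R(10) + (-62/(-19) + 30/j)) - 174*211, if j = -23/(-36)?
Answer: -36714 + 6*sqrt(319447)/437 ≈ -36706.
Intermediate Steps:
j = 23/36 (j = -23*(-1/36) = 23/36 ≈ 0.63889)
sqrt(R(10) + (-62/(-19) + 30/j)) - 174*211 = sqrt(10 + (-62/(-19) + 30/(23/36))) - 174*211 = sqrt(10 + (-62*(-1/19) + 30*(36/23))) - 36714 = sqrt(10 + (62/19 + 1080/23)) - 36714 = sqrt(10 + 21946/437) - 36714 = sqrt(26316/437) - 36714 = 6*sqrt(319447)/437 - 36714 = -36714 + 6*sqrt(319447)/437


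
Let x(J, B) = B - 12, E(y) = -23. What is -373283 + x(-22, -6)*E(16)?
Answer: -372869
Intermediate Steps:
x(J, B) = -12 + B
-373283 + x(-22, -6)*E(16) = -373283 + (-12 - 6)*(-23) = -373283 - 18*(-23) = -373283 + 414 = -372869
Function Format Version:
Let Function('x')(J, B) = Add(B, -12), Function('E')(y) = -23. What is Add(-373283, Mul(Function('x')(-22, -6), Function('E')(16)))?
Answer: -372869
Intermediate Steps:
Function('x')(J, B) = Add(-12, B)
Add(-373283, Mul(Function('x')(-22, -6), Function('E')(16))) = Add(-373283, Mul(Add(-12, -6), -23)) = Add(-373283, Mul(-18, -23)) = Add(-373283, 414) = -372869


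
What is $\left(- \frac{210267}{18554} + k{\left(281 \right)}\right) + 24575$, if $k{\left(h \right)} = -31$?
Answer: $\frac{455179109}{18554} \approx 24533.0$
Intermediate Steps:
$\left(- \frac{210267}{18554} + k{\left(281 \right)}\right) + 24575 = \left(- \frac{210267}{18554} - 31\right) + 24575 = - \frac{785441}{18554} + 24575 = \frac{455179109}{18554}$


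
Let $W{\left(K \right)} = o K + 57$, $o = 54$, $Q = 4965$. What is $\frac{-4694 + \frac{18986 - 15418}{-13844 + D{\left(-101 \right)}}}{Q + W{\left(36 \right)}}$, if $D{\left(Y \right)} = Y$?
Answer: $- \frac{10910233}{16190145} \approx -0.67388$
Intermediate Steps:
$W{\left(K \right)} = 57 + 54 K$ ($W{\left(K \right)} = 54 K + 57 = 57 + 54 K$)
$\frac{-4694 + \frac{18986 - 15418}{-13844 + D{\left(-101 \right)}}}{Q + W{\left(36 \right)}} = \frac{-4694 + \frac{18986 - 15418}{-13844 - 101}}{4965 + \left(57 + 54 \cdot 36\right)} = \frac{-4694 + \frac{3568}{-13945}}{4965 + \left(57 + 1944\right)} = \frac{-4694 + 3568 \left(- \frac{1}{13945}\right)}{4965 + 2001} = \frac{-4694 - \frac{3568}{13945}}{6966} = \left(- \frac{65461398}{13945}\right) \frac{1}{6966} = - \frac{10910233}{16190145}$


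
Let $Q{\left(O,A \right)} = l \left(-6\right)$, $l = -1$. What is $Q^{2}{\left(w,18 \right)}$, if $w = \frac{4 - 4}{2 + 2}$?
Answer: $36$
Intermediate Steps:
$w = 0$ ($w = \frac{0}{4} = 0 \cdot \frac{1}{4} = 0$)
$Q{\left(O,A \right)} = 6$ ($Q{\left(O,A \right)} = \left(-1\right) \left(-6\right) = 6$)
$Q^{2}{\left(w,18 \right)} = 6^{2} = 36$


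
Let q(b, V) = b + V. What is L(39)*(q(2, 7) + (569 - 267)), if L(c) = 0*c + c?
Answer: 12129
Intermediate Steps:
L(c) = c (L(c) = 0 + c = c)
q(b, V) = V + b
L(39)*(q(2, 7) + (569 - 267)) = 39*((7 + 2) + (569 - 267)) = 39*(9 + 302) = 39*311 = 12129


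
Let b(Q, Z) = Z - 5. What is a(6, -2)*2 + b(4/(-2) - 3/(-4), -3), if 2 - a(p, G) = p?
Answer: -16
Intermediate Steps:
b(Q, Z) = -5 + Z
a(p, G) = 2 - p
a(6, -2)*2 + b(4/(-2) - 3/(-4), -3) = (2 - 1*6)*2 + (-5 - 3) = (2 - 6)*2 - 8 = -4*2 - 8 = -8 - 8 = -16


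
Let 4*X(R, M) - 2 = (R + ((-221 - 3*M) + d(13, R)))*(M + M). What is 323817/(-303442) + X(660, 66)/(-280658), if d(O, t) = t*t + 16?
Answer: -636481933787/12166203548 ≈ -52.316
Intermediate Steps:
d(O, t) = 16 + t² (d(O, t) = t² + 16 = 16 + t²)
X(R, M) = ½ + M*(-205 + R + R² - 3*M)/2 (X(R, M) = ½ + ((R + ((-221 - 3*M) + (16 + R²)))*(M + M))/4 = ½ + ((R + ((-221 - 3*M) + (16 + R²)))*(2*M))/4 = ½ + ((R + (-205 + R² - 3*M))*(2*M))/4 = ½ + ((-205 + R + R² - 3*M)*(2*M))/4 = ½ + (2*M*(-205 + R + R² - 3*M))/4 = ½ + M*(-205 + R + R² - 3*M)/2)
323817/(-303442) + X(660, 66)/(-280658) = 323817/(-303442) + (½ - 205/2*66 - 3/2*66² + (½)*66*660 + (½)*66*660²)/(-280658) = 323817*(-1/303442) + (½ - 6765 - 3/2*4356 + 21780 + (½)*66*435600)*(-1/280658) = -323817/303442 + (½ - 6765 - 6534 + 21780 + 14374800)*(-1/280658) = -323817/303442 + (28766563/2)*(-1/280658) = -323817/303442 - 4109509/80188 = -636481933787/12166203548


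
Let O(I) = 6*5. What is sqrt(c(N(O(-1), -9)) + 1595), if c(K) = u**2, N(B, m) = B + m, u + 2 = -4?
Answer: sqrt(1631) ≈ 40.386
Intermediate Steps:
O(I) = 30
u = -6 (u = -2 - 4 = -6)
c(K) = 36 (c(K) = (-6)**2 = 36)
sqrt(c(N(O(-1), -9)) + 1595) = sqrt(36 + 1595) = sqrt(1631)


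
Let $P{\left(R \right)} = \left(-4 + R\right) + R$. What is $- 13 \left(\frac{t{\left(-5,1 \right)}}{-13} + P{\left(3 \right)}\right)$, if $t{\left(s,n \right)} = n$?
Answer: $-25$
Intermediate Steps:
$P{\left(R \right)} = -4 + 2 R$
$- 13 \left(\frac{t{\left(-5,1 \right)}}{-13} + P{\left(3 \right)}\right) = - 13 \left(1 \frac{1}{-13} + \left(-4 + 2 \cdot 3\right)\right) = - 13 \left(1 \left(- \frac{1}{13}\right) + \left(-4 + 6\right)\right) = - 13 \left(- \frac{1}{13} + 2\right) = \left(-13\right) \frac{25}{13} = -25$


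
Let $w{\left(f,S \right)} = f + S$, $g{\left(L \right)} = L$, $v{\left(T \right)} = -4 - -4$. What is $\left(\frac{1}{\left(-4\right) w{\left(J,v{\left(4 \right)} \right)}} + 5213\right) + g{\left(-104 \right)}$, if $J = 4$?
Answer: $\frac{81743}{16} \approx 5108.9$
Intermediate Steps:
$v{\left(T \right)} = 0$ ($v{\left(T \right)} = -4 + 4 = 0$)
$w{\left(f,S \right)} = S + f$
$\left(\frac{1}{\left(-4\right) w{\left(J,v{\left(4 \right)} \right)}} + 5213\right) + g{\left(-104 \right)} = \left(\frac{1}{\left(-4\right) \left(0 + 4\right)} + 5213\right) - 104 = \left(\frac{1}{\left(-4\right) 4} + 5213\right) - 104 = \left(\frac{1}{-16} + 5213\right) - 104 = \left(- \frac{1}{16} + 5213\right) - 104 = \frac{83407}{16} - 104 = \frac{81743}{16}$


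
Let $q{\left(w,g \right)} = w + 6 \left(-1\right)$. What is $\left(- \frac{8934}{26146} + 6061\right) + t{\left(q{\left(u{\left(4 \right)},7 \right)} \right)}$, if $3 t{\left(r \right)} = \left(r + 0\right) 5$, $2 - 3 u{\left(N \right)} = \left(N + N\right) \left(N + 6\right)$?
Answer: $\frac{235601278}{39219} \approx 6007.3$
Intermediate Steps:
$u{\left(N \right)} = \frac{2}{3} - \frac{2 N \left(6 + N\right)}{3}$ ($u{\left(N \right)} = \frac{2}{3} - \frac{\left(N + N\right) \left(N + 6\right)}{3} = \frac{2}{3} - \frac{2 N \left(6 + N\right)}{3}$)
$q{\left(w,g \right)} = -6 + w$ ($q{\left(w,g \right)} = w - 6 = -6 + w$)
$t{\left(r \right)} = \frac{5 r}{3}$ ($t{\left(r \right)} = \frac{\left(r + 0\right) 5}{3} = \frac{r 5}{3} = \frac{5 r}{3}$)
$\left(- \frac{8934}{26146} + 6061\right) + t{\left(q{\left(u{\left(4 \right)},7 \right)} \right)} = \left(- \frac{8934}{26146} + 6061\right) + \frac{5 \left(-6 - \left(\frac{46}{3} + \frac{32}{3}\right)\right)}{3} = \left(\left(-8934\right) \frac{1}{26146} + 6061\right) + \frac{5 \left(-6 - 26\right)}{3} = \left(- \frac{4467}{13073} + 6061\right) + \frac{5 \left(-6 - 26\right)}{3} = \frac{79230986}{13073} + \frac{5 \left(-6 - 26\right)}{3} = \frac{79230986}{13073} + \frac{5}{3} \left(-32\right) = \frac{79230986}{13073} - \frac{160}{3} = \frac{235601278}{39219}$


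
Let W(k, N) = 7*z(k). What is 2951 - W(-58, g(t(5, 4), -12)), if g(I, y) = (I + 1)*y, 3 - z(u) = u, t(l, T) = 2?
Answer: 2524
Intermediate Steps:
z(u) = 3 - u
g(I, y) = y*(1 + I) (g(I, y) = (1 + I)*y = y*(1 + I))
W(k, N) = 21 - 7*k (W(k, N) = 7*(3 - k) = 21 - 7*k)
2951 - W(-58, g(t(5, 4), -12)) = 2951 - (21 - 7*(-58)) = 2951 - (21 + 406) = 2951 - 1*427 = 2951 - 427 = 2524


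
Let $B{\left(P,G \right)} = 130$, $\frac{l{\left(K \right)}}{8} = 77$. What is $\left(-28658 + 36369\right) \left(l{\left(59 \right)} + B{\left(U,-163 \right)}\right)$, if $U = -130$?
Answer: $5752406$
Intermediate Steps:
$l{\left(K \right)} = 616$ ($l{\left(K \right)} = 8 \cdot 77 = 616$)
$\left(-28658 + 36369\right) \left(l{\left(59 \right)} + B{\left(U,-163 \right)}\right) = \left(-28658 + 36369\right) \left(616 + 130\right) = 7711 \cdot 746 = 5752406$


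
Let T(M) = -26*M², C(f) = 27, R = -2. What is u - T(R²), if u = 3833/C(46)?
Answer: 15065/27 ≈ 557.96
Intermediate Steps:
u = 3833/27 ≈ 141.96
u - T(R²) = 3833/27 - (-26)*((-2)²)² = 3833/27 - (-26)*4² = 3833/27 - (-26)*16 = 3833/27 - 1*(-416) = 3833/27 + 416 = 15065/27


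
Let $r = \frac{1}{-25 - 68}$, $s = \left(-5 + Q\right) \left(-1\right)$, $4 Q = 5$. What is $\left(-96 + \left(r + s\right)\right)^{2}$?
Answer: $\frac{1177931041}{138384} \approx 8512.0$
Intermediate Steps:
$Q = \frac{5}{4}$ ($Q = \frac{1}{4} \cdot 5 = \frac{5}{4} \approx 1.25$)
$s = \frac{15}{4}$ ($s = \left(-5 + \frac{5}{4}\right) \left(-1\right) = \left(- \frac{15}{4}\right) \left(-1\right) = \frac{15}{4} \approx 3.75$)
$r = - \frac{1}{93}$ ($r = \frac{1}{-93} = - \frac{1}{93} \approx -0.010753$)
$\left(-96 + \left(r + s\right)\right)^{2} = \left(-96 + \left(- \frac{1}{93} + \frac{15}{4}\right)\right)^{2} = \left(-96 + \frac{1391}{372}\right)^{2} = \left(- \frac{34321}{372}\right)^{2} = \frac{1177931041}{138384}$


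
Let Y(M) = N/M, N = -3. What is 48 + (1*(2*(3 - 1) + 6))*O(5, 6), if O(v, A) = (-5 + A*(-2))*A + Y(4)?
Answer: -1959/2 ≈ -979.50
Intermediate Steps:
Y(M) = -3/M
O(v, A) = -3/4 + A*(-5 - 2*A) (O(v, A) = (-5 + A*(-2))*A - 3/4 = (-5 - 2*A)*A - 3*1/4 = A*(-5 - 2*A) - 3/4 = -3/4 + A*(-5 - 2*A))
48 + (1*(2*(3 - 1) + 6))*O(5, 6) = 48 + (1*(2*(3 - 1) + 6))*(-3/4 - 5*6 - 2*6**2) = 48 + (1*(2*2 + 6))*(-3/4 - 30 - 2*36) = 48 + (1*(4 + 6))*(-3/4 - 30 - 72) = 48 + (1*10)*(-411/4) = 48 + 10*(-411/4) = 48 - 2055/2 = -1959/2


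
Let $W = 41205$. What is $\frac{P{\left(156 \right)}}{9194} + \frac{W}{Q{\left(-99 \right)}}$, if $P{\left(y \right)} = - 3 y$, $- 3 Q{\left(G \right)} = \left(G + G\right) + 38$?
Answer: $\frac{113644143}{147104} \approx 772.54$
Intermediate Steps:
$Q{\left(G \right)} = - \frac{38}{3} - \frac{2 G}{3}$ ($Q{\left(G \right)} = - \frac{\left(G + G\right) + 38}{3} = - \frac{2 G + 38}{3} = - \frac{38 + 2 G}{3} = - \frac{38}{3} - \frac{2 G}{3}$)
$\frac{P{\left(156 \right)}}{9194} + \frac{W}{Q{\left(-99 \right)}} = \frac{\left(-3\right) 156}{9194} + \frac{41205}{- \frac{38}{3} - -66} = \left(-468\right) \frac{1}{9194} + \frac{41205}{- \frac{38}{3} + 66} = - \frac{234}{4597} + \frac{41205}{\frac{160}{3}} = - \frac{234}{4597} + 41205 \cdot \frac{3}{160} = - \frac{234}{4597} + \frac{24723}{32} = \frac{113644143}{147104}$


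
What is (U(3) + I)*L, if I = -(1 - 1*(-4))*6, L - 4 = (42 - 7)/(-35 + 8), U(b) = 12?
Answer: -146/3 ≈ -48.667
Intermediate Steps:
L = 73/27 (L = 4 + (42 - 7)/(-35 + 8) = 4 + 35/(-27) = 4 + 35*(-1/27) = 4 - 35/27 = 73/27 ≈ 2.7037)
I = -30 (I = -(1 + 4)*6 = -1*5*6 = -5*6 = -30)
(U(3) + I)*L = (12 - 30)*(73/27) = -18*73/27 = -146/3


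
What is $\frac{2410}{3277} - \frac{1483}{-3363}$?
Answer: $\frac{12964621}{11020551} \approx 1.1764$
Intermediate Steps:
$\frac{2410}{3277} - \frac{1483}{-3363} = 2410 \cdot \frac{1}{3277} - - \frac{1483}{3363} = \frac{2410}{3277} + \frac{1483}{3363} = \frac{12964621}{11020551}$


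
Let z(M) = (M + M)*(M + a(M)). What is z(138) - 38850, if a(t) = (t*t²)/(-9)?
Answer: -80594970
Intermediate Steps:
a(t) = -t³/9 (a(t) = t³*(-⅑) = -t³/9)
z(M) = 2*M*(M - M³/9) (z(M) = (M + M)*(M - M³/9) = (2*M)*(M - M³/9) = 2*M*(M - M³/9))
z(138) - 38850 = (2/9)*138²*(9 - 1*138²) - 38850 = (2/9)*19044*(9 - 1*19044) - 38850 = (2/9)*19044*(9 - 19044) - 38850 = (2/9)*19044*(-19035) - 38850 = -80556120 - 38850 = -80594970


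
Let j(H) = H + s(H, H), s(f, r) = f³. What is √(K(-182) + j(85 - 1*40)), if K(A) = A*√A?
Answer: √(91170 - 182*I*√182) ≈ 301.97 - 4.065*I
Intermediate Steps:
K(A) = A^(3/2)
j(H) = H + H³
√(K(-182) + j(85 - 1*40)) = √((-182)^(3/2) + ((85 - 1*40) + (85 - 1*40)³)) = √(-182*I*√182 + ((85 - 40) + (85 - 40)³)) = √(-182*I*√182 + (45 + 45³)) = √(-182*I*√182 + (45 + 91125)) = √(-182*I*√182 + 91170) = √(91170 - 182*I*√182)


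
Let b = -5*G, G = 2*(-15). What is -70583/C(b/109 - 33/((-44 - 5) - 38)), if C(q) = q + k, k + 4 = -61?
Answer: 223112863/199916 ≈ 1116.0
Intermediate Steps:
k = -65 (k = -4 - 61 = -65)
G = -30
b = 150 (b = -5*(-30) = 150)
C(q) = -65 + q (C(q) = q - 65 = -65 + q)
-70583/C(b/109 - 33/((-44 - 5) - 38)) = -70583/(-65 + (150/109 - 33/((-44 - 5) - 38))) = -70583/(-65 + (150*(1/109) - 33/(-49 - 38))) = -70583/(-65 + (150/109 - 33/(-87))) = -70583/(-65 + (150/109 - 33*(-1/87))) = -70583/(-65 + (150/109 + 11/29)) = -70583/(-65 + 5549/3161) = -70583/(-199916/3161) = -70583*(-3161/199916) = 223112863/199916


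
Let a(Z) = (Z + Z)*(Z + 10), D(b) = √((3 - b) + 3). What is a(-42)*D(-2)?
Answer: 5376*√2 ≈ 7602.8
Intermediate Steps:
D(b) = √(6 - b)
a(Z) = 2*Z*(10 + Z) (a(Z) = (2*Z)*(10 + Z) = 2*Z*(10 + Z))
a(-42)*D(-2) = (2*(-42)*(10 - 42))*√(6 - 1*(-2)) = (2*(-42)*(-32))*√(6 + 2) = 2688*√8 = 2688*(2*√2) = 5376*√2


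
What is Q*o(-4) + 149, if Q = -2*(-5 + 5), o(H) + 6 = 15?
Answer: 149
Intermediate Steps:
o(H) = 9 (o(H) = -6 + 15 = 9)
Q = 0 (Q = -2*0 = 0)
Q*o(-4) + 149 = 0*9 + 149 = 0 + 149 = 149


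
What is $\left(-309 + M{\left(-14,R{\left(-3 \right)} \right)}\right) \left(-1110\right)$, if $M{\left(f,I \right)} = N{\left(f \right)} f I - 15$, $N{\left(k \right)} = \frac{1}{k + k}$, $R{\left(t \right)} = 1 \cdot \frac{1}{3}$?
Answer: $359455$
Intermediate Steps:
$R{\left(t \right)} = \frac{1}{3}$ ($R{\left(t \right)} = 1 \cdot \frac{1}{3} = \frac{1}{3}$)
$N{\left(k \right)} = \frac{1}{2 k}$
$M{\left(f,I \right)} = -15 + \frac{I}{2}$ ($M{\left(f,I \right)} = \frac{1}{2 f} f I - 15 = \frac{I}{2} - 15 = -15 + \frac{I}{2}$)
$\left(-309 + M{\left(-14,R{\left(-3 \right)} \right)}\right) \left(-1110\right) = \left(-309 + \left(-15 + \frac{1}{2} \cdot \frac{1}{3}\right)\right) \left(-1110\right) = \left(-309 + \left(-15 + \frac{1}{6}\right)\right) \left(-1110\right) = \left(-309 - \frac{89}{6}\right) \left(-1110\right) = \left(- \frac{1943}{6}\right) \left(-1110\right) = 359455$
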